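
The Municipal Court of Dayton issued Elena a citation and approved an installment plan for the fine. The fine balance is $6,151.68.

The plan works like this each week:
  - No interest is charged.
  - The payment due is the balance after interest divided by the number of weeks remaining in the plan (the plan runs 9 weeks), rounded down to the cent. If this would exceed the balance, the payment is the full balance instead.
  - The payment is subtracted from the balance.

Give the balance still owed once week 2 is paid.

$4,784.64

# | Opening | Payment | End bal
1 | $6,151.68 | $683.52 | $5,468.16
2 | $5,468.16 | $683.52 | $4,784.64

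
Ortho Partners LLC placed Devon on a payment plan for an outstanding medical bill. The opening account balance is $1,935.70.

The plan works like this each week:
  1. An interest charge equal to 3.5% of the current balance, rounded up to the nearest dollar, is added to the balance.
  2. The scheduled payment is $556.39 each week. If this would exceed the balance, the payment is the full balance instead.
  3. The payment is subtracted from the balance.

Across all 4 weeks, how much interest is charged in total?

# | Opening | Interest | Payment | End bal
1 | $1,935.70 | $68.00 | $556.39 | $1,447.31
2 | $1,447.31 | $51.00 | $556.39 | $941.92
3 | $941.92 | $33.00 | $556.39 | $418.53
4 | $418.53 | $15.00 | $433.53 | $0.00
Total interest: $68.00 + $51.00 + $33.00 + $15.00 = $167.00

$167.00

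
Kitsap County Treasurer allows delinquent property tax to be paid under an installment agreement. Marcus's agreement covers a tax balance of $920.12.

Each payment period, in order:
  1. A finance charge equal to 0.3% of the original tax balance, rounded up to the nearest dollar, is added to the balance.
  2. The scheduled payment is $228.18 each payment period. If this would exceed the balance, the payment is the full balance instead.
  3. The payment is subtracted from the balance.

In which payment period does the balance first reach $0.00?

5

Payment period 1: $920.12 +$3.00 interest = $923.12; pay $228.18 → $694.94
Payment period 2: $694.94 +$3.00 interest = $697.94; pay $228.18 → $469.76
Payment period 3: $469.76 +$3.00 interest = $472.76; pay $228.18 → $244.58
Payment period 4: $244.58 +$3.00 interest = $247.58; pay $228.18 → $19.40
Payment period 5: $19.40 +$3.00 interest = $22.40; pay $22.40 → $0.00
Balance reaches $0.00 in payment period 5.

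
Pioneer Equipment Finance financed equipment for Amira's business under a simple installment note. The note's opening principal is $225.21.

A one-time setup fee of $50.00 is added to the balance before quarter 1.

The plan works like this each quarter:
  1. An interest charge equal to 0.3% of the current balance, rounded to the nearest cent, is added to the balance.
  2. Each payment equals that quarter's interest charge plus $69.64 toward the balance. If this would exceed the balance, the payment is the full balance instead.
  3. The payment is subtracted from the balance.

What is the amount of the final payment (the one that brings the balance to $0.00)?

$66.49

# | Opening | Interest | Payment | End bal
1 | $275.21 | $0.83 | $70.47 | $205.57
2 | $205.57 | $0.62 | $70.26 | $135.93
3 | $135.93 | $0.41 | $70.05 | $66.29
4 | $66.29 | $0.20 | $66.49 | $0.00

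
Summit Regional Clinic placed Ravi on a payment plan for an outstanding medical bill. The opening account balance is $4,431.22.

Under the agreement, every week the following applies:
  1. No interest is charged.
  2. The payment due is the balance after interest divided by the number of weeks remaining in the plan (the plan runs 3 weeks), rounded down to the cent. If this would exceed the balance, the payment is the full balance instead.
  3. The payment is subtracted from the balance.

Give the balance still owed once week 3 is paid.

$0.00

Week 1: $4,431.22 − $1,477.07 → $2,954.15
Week 2: $2,954.15 − $1,477.07 → $1,477.08
Week 3: $1,477.08 − $1,477.08 → $0.00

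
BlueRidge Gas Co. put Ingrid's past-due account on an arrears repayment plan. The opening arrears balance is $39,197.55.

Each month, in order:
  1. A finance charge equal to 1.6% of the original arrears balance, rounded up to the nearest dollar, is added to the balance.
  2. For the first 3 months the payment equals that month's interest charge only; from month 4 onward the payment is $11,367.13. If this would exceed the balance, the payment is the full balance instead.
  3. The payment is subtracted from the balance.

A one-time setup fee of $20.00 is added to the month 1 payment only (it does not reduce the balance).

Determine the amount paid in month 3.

Month 1: $39,197.55 +$628.00 interest = $39,825.55; pay $628.00 (+ $20.00 fee) → $39,197.55
Month 2: $39,197.55 +$628.00 interest = $39,825.55; pay $628.00 → $39,197.55
Month 3: $39,197.55 +$628.00 interest = $39,825.55; pay $628.00 → $39,197.55

$628.00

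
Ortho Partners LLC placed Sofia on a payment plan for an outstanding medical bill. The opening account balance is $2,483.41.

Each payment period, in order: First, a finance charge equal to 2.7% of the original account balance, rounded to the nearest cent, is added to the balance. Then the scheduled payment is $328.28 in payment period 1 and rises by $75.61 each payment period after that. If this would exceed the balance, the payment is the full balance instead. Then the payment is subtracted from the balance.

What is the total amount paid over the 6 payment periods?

Payment period 1: $2,483.41 +$67.05 interest = $2,550.46; pay $328.28 → $2,222.18
Payment period 2: $2,222.18 +$67.05 interest = $2,289.23; pay $403.89 → $1,885.34
Payment period 3: $1,885.34 +$67.05 interest = $1,952.39; pay $479.50 → $1,472.89
Payment period 4: $1,472.89 +$67.05 interest = $1,539.94; pay $555.11 → $984.83
Payment period 5: $984.83 +$67.05 interest = $1,051.88; pay $630.72 → $421.16
Payment period 6: $421.16 +$67.05 interest = $488.21; pay $488.21 → $0.00
Total paid: $2,885.71

$2,885.71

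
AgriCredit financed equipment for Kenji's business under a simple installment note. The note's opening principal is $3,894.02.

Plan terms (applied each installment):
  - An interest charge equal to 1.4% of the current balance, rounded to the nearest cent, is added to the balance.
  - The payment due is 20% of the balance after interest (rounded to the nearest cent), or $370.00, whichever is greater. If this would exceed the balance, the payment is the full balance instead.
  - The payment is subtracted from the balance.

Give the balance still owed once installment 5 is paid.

$1,339.81

Installment 1: opening $3,894.02; interest $54.52 → $3,948.54; payment $789.71; balance $3,158.83
Installment 2: opening $3,158.83; interest $44.22 → $3,203.05; payment $640.61; balance $2,562.44
Installment 3: opening $2,562.44; interest $35.87 → $2,598.31; payment $519.66; balance $2,078.65
Installment 4: opening $2,078.65; interest $29.10 → $2,107.75; payment $421.55; balance $1,686.20
Installment 5: opening $1,686.20; interest $23.61 → $1,709.81; payment $370.00; balance $1,339.81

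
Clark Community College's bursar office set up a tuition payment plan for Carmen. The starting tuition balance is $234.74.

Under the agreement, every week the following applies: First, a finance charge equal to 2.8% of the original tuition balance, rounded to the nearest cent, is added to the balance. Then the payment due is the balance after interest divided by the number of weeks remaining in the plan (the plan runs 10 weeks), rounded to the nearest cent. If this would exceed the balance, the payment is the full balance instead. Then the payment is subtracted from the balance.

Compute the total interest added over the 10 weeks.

$65.70

# | Opening | Interest | Payment | End bal
1 | $234.74 | $6.57 | $24.13 | $217.18
2 | $217.18 | $6.57 | $24.86 | $198.89
3 | $198.89 | $6.57 | $25.68 | $179.78
4 | $179.78 | $6.57 | $26.62 | $159.73
5 | $159.73 | $6.57 | $27.72 | $138.58
6 | $138.58 | $6.57 | $29.03 | $116.12
7 | $116.12 | $6.57 | $30.67 | $92.02
8 | $92.02 | $6.57 | $32.86 | $65.73
9 | $65.73 | $6.57 | $36.15 | $36.15
10 | $36.15 | $6.57 | $42.72 | $0.00
Total interest: $6.57 + $6.57 + $6.57 + $6.57 + $6.57 + $6.57 + $6.57 + $6.57 + $6.57 + $6.57 = $65.70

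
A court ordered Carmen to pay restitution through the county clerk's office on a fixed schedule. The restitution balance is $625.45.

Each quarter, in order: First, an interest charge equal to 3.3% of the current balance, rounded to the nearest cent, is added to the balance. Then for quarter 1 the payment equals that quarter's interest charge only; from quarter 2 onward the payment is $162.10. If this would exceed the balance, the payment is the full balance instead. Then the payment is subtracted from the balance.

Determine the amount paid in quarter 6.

$32.00

# | Opening | Interest | Payment | End bal
1 | $625.45 | $20.64 | $20.64 | $625.45
2 | $625.45 | $20.64 | $162.10 | $483.99
3 | $483.99 | $15.97 | $162.10 | $337.86
4 | $337.86 | $11.15 | $162.10 | $186.91
5 | $186.91 | $6.17 | $162.10 | $30.98
6 | $30.98 | $1.02 | $32.00 | $0.00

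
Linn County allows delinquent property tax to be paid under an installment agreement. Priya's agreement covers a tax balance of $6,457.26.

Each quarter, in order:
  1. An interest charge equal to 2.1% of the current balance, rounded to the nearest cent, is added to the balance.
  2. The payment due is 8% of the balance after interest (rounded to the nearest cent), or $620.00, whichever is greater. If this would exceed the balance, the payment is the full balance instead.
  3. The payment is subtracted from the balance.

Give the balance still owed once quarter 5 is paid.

$3,931.38

Quarter 1: opening $6,457.26; interest $135.60 → $6,592.86; payment $620.00; balance $5,972.86
Quarter 2: opening $5,972.86; interest $125.43 → $6,098.29; payment $620.00; balance $5,478.29
Quarter 3: opening $5,478.29; interest $115.04 → $5,593.33; payment $620.00; balance $4,973.33
Quarter 4: opening $4,973.33; interest $104.44 → $5,077.77; payment $620.00; balance $4,457.77
Quarter 5: opening $4,457.77; interest $93.61 → $4,551.38; payment $620.00; balance $3,931.38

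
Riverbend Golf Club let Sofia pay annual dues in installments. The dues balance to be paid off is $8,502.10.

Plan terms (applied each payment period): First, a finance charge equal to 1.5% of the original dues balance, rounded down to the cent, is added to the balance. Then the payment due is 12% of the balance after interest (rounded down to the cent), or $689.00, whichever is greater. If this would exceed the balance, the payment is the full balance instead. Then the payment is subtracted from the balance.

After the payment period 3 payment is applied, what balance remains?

$6,091.85

Payment period 1: $8,502.10 +$127.53 interest = $8,629.63; pay $1,035.55 → $7,594.08
Payment period 2: $7,594.08 +$127.53 interest = $7,721.61; pay $926.59 → $6,795.02
Payment period 3: $6,795.02 +$127.53 interest = $6,922.55; pay $830.70 → $6,091.85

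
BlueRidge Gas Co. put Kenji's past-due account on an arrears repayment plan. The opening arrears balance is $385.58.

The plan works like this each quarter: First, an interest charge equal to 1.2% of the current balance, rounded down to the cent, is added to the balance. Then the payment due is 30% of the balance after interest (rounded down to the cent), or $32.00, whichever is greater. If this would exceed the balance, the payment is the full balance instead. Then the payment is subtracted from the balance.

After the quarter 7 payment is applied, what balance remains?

Quarter 1: opening $385.58; interest $4.62 → $390.20; payment $117.06; balance $273.14
Quarter 2: opening $273.14; interest $3.27 → $276.41; payment $82.92; balance $193.49
Quarter 3: opening $193.49; interest $2.32 → $195.81; payment $58.74; balance $137.07
Quarter 4: opening $137.07; interest $1.64 → $138.71; payment $41.61; balance $97.10
Quarter 5: opening $97.10; interest $1.16 → $98.26; payment $32.00; balance $66.26
Quarter 6: opening $66.26; interest $0.79 → $67.05; payment $32.00; balance $35.05
Quarter 7: opening $35.05; interest $0.42 → $35.47; payment $32.00; balance $3.47

$3.47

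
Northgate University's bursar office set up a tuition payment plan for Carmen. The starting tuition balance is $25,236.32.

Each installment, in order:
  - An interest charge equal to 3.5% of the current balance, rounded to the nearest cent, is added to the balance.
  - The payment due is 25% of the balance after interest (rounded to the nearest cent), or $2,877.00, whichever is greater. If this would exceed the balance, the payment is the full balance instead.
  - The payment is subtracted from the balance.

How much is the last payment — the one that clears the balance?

$1,265.24

# | Opening | Interest | Payment | End bal
1 | $25,236.32 | $883.27 | $6,529.90 | $19,589.69
2 | $19,589.69 | $685.64 | $5,068.83 | $15,206.50
3 | $15,206.50 | $532.23 | $3,934.68 | $11,804.05
4 | $11,804.05 | $413.14 | $3,054.30 | $9,162.89
5 | $9,162.89 | $320.70 | $2,877.00 | $6,606.59
6 | $6,606.59 | $231.23 | $2,877.00 | $3,960.82
7 | $3,960.82 | $138.63 | $2,877.00 | $1,222.45
8 | $1,222.45 | $42.79 | $1,265.24 | $0.00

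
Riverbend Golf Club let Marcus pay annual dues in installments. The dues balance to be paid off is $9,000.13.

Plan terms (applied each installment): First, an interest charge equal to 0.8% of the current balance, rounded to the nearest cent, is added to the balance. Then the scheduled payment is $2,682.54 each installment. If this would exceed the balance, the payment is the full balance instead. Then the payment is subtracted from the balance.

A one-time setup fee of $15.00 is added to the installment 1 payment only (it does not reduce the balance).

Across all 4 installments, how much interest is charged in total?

$162.04

# | Opening | Interest | Payment | Fee | End bal
1 | $9,000.13 | $72.00 | $2,682.54 | $15.00 | $6,389.59
2 | $6,389.59 | $51.12 | $2,682.54 | — | $3,758.17
3 | $3,758.17 | $30.07 | $2,682.54 | — | $1,105.70
4 | $1,105.70 | $8.85 | $1,114.55 | — | $0.00
Total interest: $72.00 + $51.12 + $30.07 + $8.85 = $162.04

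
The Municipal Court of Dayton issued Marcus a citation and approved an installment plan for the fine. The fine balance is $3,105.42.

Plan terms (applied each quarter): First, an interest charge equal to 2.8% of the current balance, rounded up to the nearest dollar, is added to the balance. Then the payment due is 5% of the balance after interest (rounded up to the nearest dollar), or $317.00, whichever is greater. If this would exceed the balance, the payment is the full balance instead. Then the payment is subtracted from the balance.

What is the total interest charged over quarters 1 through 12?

# | Opening | Interest | Payment | End bal
1 | $3,105.42 | $87.00 | $317.00 | $2,875.42
2 | $2,875.42 | $81.00 | $317.00 | $2,639.42
3 | $2,639.42 | $74.00 | $317.00 | $2,396.42
4 | $2,396.42 | $68.00 | $317.00 | $2,147.42
5 | $2,147.42 | $61.00 | $317.00 | $1,891.42
6 | $1,891.42 | $53.00 | $317.00 | $1,627.42
7 | $1,627.42 | $46.00 | $317.00 | $1,356.42
8 | $1,356.42 | $38.00 | $317.00 | $1,077.42
9 | $1,077.42 | $31.00 | $317.00 | $791.42
10 | $791.42 | $23.00 | $317.00 | $497.42
11 | $497.42 | $14.00 | $317.00 | $194.42
12 | $194.42 | $6.00 | $200.42 | $0.00
Total interest: $87.00 + $81.00 + $74.00 + $68.00 + $61.00 + $53.00 + $46.00 + $38.00 + $31.00 + $23.00 + $14.00 + $6.00 = $582.00

$582.00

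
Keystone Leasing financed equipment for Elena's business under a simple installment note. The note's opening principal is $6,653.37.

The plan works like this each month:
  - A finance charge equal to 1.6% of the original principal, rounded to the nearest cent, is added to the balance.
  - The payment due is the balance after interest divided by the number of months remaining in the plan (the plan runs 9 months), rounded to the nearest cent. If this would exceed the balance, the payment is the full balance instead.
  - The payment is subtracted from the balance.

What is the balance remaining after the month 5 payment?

Month 1: opening $6,653.37; interest $106.45 → $6,759.82; payment $751.09; balance $6,008.73
Month 2: opening $6,008.73; interest $106.45 → $6,115.18; payment $764.40; balance $5,350.78
Month 3: opening $5,350.78; interest $106.45 → $5,457.23; payment $779.60; balance $4,677.63
Month 4: opening $4,677.63; interest $106.45 → $4,784.08; payment $797.35; balance $3,986.73
Month 5: opening $3,986.73; interest $106.45 → $4,093.18; payment $818.64; balance $3,274.54

$3,274.54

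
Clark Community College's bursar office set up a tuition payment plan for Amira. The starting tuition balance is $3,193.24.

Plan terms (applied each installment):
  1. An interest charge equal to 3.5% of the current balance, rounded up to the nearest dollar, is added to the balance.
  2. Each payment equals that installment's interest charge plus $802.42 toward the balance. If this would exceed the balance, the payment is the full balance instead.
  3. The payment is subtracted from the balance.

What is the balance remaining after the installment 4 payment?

# | Opening | Interest | Payment | End bal
1 | $3,193.24 | $112.00 | $914.42 | $2,390.82
2 | $2,390.82 | $84.00 | $886.42 | $1,588.40
3 | $1,588.40 | $56.00 | $858.42 | $785.98
4 | $785.98 | $28.00 | $813.98 | $0.00

$0.00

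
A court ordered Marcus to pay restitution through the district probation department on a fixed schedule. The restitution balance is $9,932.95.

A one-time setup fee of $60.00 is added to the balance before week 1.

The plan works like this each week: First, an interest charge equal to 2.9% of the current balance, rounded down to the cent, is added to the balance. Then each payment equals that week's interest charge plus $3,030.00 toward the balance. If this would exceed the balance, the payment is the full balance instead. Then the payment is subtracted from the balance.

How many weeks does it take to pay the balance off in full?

Week 1: $9,992.95 +$289.79 interest = $10,282.74; pay $3,319.79 → $6,962.95
Week 2: $6,962.95 +$201.92 interest = $7,164.87; pay $3,231.92 → $3,932.95
Week 3: $3,932.95 +$114.05 interest = $4,047.00; pay $3,144.05 → $902.95
Week 4: $902.95 +$26.18 interest = $929.13; pay $929.13 → $0.00
Balance reaches $0.00 in week 4.

4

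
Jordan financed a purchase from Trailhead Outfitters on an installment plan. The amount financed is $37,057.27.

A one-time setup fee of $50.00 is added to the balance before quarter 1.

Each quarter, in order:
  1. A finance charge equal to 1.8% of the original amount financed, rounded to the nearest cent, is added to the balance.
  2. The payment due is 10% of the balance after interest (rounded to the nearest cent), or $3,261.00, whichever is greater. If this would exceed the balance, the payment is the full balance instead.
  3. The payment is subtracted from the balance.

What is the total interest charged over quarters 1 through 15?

Quarter 1: opening $37,107.27; interest $667.03 → $37,774.30; payment $3,777.43; balance $33,996.87
Quarter 2: opening $33,996.87; interest $667.03 → $34,663.90; payment $3,466.39; balance $31,197.51
Quarter 3: opening $31,197.51; interest $667.03 → $31,864.54; payment $3,261.00; balance $28,603.54
Quarter 4: opening $28,603.54; interest $667.03 → $29,270.57; payment $3,261.00; balance $26,009.57
Quarter 5: opening $26,009.57; interest $667.03 → $26,676.60; payment $3,261.00; balance $23,415.60
Quarter 6: opening $23,415.60; interest $667.03 → $24,082.63; payment $3,261.00; balance $20,821.63
Quarter 7: opening $20,821.63; interest $667.03 → $21,488.66; payment $3,261.00; balance $18,227.66
Quarter 8: opening $18,227.66; interest $667.03 → $18,894.69; payment $3,261.00; balance $15,633.69
Quarter 9: opening $15,633.69; interest $667.03 → $16,300.72; payment $3,261.00; balance $13,039.72
Quarter 10: opening $13,039.72; interest $667.03 → $13,706.75; payment $3,261.00; balance $10,445.75
Quarter 11: opening $10,445.75; interest $667.03 → $11,112.78; payment $3,261.00; balance $7,851.78
Quarter 12: opening $7,851.78; interest $667.03 → $8,518.81; payment $3,261.00; balance $5,257.81
Quarter 13: opening $5,257.81; interest $667.03 → $5,924.84; payment $3,261.00; balance $2,663.84
Quarter 14: opening $2,663.84; interest $667.03 → $3,330.87; payment $3,261.00; balance $69.87
Quarter 15: opening $69.87; interest $667.03 → $736.90; payment $736.90; balance $0.00
Total interest: $667.03 + $667.03 + $667.03 + $667.03 + $667.03 + $667.03 + $667.03 + $667.03 + $667.03 + $667.03 + $667.03 + $667.03 + $667.03 + $667.03 + $667.03 = $10,005.45

$10,005.45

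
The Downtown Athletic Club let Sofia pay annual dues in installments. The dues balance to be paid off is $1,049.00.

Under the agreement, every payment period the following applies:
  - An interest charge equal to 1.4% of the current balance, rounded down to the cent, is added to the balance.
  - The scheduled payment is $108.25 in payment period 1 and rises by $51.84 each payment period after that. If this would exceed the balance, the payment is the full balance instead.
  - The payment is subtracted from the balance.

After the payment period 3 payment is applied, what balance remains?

# | Opening | Interest | Payment | End bal
1 | $1,049.00 | $14.68 | $108.25 | $955.43
2 | $955.43 | $13.37 | $160.09 | $808.71
3 | $808.71 | $11.32 | $211.93 | $608.10

$608.10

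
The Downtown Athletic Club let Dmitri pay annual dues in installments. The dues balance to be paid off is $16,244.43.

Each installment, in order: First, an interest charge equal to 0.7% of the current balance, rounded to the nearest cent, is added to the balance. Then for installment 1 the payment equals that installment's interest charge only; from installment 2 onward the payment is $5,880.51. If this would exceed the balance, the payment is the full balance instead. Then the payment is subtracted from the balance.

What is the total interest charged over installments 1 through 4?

$333.45

Installment 1: $16,244.43 +$113.71 interest = $16,358.14; pay $113.71 → $16,244.43
Installment 2: $16,244.43 +$113.71 interest = $16,358.14; pay $5,880.51 → $10,477.63
Installment 3: $10,477.63 +$73.34 interest = $10,550.97; pay $5,880.51 → $4,670.46
Installment 4: $4,670.46 +$32.69 interest = $4,703.15; pay $4,703.15 → $0.00
Total interest: $113.71 + $113.71 + $73.34 + $32.69 = $333.45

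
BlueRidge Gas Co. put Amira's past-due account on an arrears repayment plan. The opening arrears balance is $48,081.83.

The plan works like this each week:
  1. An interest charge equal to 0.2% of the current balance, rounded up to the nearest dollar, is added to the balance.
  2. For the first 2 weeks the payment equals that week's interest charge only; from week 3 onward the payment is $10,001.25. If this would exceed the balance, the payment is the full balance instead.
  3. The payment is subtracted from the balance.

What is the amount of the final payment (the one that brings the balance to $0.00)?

$8,361.83

# | Opening | Interest | Payment | End bal
1 | $48,081.83 | $97.00 | $97.00 | $48,081.83
2 | $48,081.83 | $97.00 | $97.00 | $48,081.83
3 | $48,081.83 | $97.00 | $10,001.25 | $38,177.58
4 | $38,177.58 | $77.00 | $10,001.25 | $28,253.33
5 | $28,253.33 | $57.00 | $10,001.25 | $18,309.08
6 | $18,309.08 | $37.00 | $10,001.25 | $8,344.83
7 | $8,344.83 | $17.00 | $8,361.83 | $0.00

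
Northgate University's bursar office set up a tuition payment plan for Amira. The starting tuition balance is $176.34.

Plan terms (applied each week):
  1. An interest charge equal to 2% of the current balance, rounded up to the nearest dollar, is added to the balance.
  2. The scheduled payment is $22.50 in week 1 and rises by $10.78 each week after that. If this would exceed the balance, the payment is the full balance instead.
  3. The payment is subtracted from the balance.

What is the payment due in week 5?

$35.66

Week 1: opening $176.34; interest $4.00 → $180.34; payment $22.50; balance $157.84
Week 2: opening $157.84; interest $4.00 → $161.84; payment $33.28; balance $128.56
Week 3: opening $128.56; interest $3.00 → $131.56; payment $44.06; balance $87.50
Week 4: opening $87.50; interest $2.00 → $89.50; payment $54.84; balance $34.66
Week 5: opening $34.66; interest $1.00 → $35.66; payment $35.66; balance $0.00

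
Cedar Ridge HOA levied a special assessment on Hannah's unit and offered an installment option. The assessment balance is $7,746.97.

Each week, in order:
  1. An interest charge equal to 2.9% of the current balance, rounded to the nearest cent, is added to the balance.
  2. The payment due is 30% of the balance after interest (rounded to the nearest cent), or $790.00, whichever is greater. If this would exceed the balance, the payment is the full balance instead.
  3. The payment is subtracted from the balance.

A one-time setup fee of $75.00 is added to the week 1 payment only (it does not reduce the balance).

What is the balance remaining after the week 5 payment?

$1,355.86

Week 1: opening $7,746.97; interest $224.66 → $7,971.63; payment $2,391.49 (+ $75.00 fee); balance $5,580.14
Week 2: opening $5,580.14; interest $161.82 → $5,741.96; payment $1,722.59; balance $4,019.37
Week 3: opening $4,019.37; interest $116.56 → $4,135.93; payment $1,240.78; balance $2,895.15
Week 4: opening $2,895.15; interest $83.96 → $2,979.11; payment $893.73; balance $2,085.38
Week 5: opening $2,085.38; interest $60.48 → $2,145.86; payment $790.00; balance $1,355.86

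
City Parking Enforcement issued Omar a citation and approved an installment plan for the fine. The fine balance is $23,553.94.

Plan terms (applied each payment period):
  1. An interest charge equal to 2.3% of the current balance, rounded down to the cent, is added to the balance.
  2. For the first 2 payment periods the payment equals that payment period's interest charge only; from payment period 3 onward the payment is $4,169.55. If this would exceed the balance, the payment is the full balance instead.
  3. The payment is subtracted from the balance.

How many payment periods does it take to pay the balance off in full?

Payment period 1: $23,553.94 +$541.74 interest = $24,095.68; pay $541.74 → $23,553.94
Payment period 2: $23,553.94 +$541.74 interest = $24,095.68; pay $541.74 → $23,553.94
Payment period 3: $23,553.94 +$541.74 interest = $24,095.68; pay $4,169.55 → $19,926.13
Payment period 4: $19,926.13 +$458.30 interest = $20,384.43; pay $4,169.55 → $16,214.88
Payment period 5: $16,214.88 +$372.94 interest = $16,587.82; pay $4,169.55 → $12,418.27
Payment period 6: $12,418.27 +$285.62 interest = $12,703.89; pay $4,169.55 → $8,534.34
Payment period 7: $8,534.34 +$196.28 interest = $8,730.62; pay $4,169.55 → $4,561.07
Payment period 8: $4,561.07 +$104.90 interest = $4,665.97; pay $4,169.55 → $496.42
Payment period 9: $496.42 +$11.41 interest = $507.83; pay $507.83 → $0.00
Balance reaches $0.00 in payment period 9.

9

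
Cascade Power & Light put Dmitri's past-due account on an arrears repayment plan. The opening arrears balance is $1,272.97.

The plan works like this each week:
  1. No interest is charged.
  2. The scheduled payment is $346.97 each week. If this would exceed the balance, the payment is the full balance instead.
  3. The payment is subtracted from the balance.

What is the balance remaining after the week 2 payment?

$579.03

Week 1: $1,272.97 − $346.97 → $926.00
Week 2: $926.00 − $346.97 → $579.03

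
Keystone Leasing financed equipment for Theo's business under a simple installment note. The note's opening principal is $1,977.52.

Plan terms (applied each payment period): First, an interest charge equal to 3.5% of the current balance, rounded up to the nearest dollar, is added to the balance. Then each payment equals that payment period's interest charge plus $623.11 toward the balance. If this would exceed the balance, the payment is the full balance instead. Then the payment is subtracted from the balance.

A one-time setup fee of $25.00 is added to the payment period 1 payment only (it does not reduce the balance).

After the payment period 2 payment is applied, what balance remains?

Payment period 1: $1,977.52 +$70.00 interest = $2,047.52; pay $693.11 (+ $25.00 fee) → $1,354.41
Payment period 2: $1,354.41 +$48.00 interest = $1,402.41; pay $671.11 → $731.30

$731.30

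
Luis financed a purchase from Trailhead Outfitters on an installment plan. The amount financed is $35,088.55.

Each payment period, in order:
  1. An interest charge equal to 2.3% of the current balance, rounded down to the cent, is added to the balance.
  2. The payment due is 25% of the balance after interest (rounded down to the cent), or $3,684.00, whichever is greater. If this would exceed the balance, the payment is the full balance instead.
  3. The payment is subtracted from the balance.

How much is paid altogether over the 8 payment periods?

Payment period 1: opening $35,088.55; interest $807.03 → $35,895.58; payment $8,973.89; balance $26,921.69
Payment period 2: opening $26,921.69; interest $619.19 → $27,540.88; payment $6,885.22; balance $20,655.66
Payment period 3: opening $20,655.66; interest $475.08 → $21,130.74; payment $5,282.68; balance $15,848.06
Payment period 4: opening $15,848.06; interest $364.50 → $16,212.56; payment $4,053.14; balance $12,159.42
Payment period 5: opening $12,159.42; interest $279.66 → $12,439.08; payment $3,684.00; balance $8,755.08
Payment period 6: opening $8,755.08; interest $201.36 → $8,956.44; payment $3,684.00; balance $5,272.44
Payment period 7: opening $5,272.44; interest $121.26 → $5,393.70; payment $3,684.00; balance $1,709.70
Payment period 8: opening $1,709.70; interest $39.32 → $1,749.02; payment $1,749.02; balance $0.00
Total paid: $37,995.95

$37,995.95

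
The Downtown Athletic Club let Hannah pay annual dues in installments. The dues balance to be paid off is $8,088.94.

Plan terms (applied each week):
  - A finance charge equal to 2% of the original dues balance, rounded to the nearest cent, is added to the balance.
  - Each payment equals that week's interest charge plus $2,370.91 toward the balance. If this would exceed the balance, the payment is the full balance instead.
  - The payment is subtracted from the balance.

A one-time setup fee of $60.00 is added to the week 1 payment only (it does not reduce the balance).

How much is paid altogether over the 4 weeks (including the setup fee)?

Week 1: opening $8,088.94; interest $161.78 → $8,250.72; payment $2,532.69 (+ $60.00 fee); balance $5,718.03
Week 2: opening $5,718.03; interest $161.78 → $5,879.81; payment $2,532.69; balance $3,347.12
Week 3: opening $3,347.12; interest $161.78 → $3,508.90; payment $2,532.69; balance $976.21
Week 4: opening $976.21; interest $161.78 → $1,137.99; payment $1,137.99; balance $0.00
Total paid: $8,796.06

$8,796.06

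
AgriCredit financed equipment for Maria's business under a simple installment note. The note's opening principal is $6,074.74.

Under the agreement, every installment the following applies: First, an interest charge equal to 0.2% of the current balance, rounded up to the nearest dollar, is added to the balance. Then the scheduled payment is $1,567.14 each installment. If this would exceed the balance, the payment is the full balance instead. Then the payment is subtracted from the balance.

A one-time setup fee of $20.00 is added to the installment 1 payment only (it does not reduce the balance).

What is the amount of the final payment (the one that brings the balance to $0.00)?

Installment 1: opening $6,074.74; interest $13.00 → $6,087.74; payment $1,567.14 (+ $20.00 fee); balance $4,520.60
Installment 2: opening $4,520.60; interest $10.00 → $4,530.60; payment $1,567.14; balance $2,963.46
Installment 3: opening $2,963.46; interest $6.00 → $2,969.46; payment $1,567.14; balance $1,402.32
Installment 4: opening $1,402.32; interest $3.00 → $1,405.32; payment $1,405.32; balance $0.00

$1,405.32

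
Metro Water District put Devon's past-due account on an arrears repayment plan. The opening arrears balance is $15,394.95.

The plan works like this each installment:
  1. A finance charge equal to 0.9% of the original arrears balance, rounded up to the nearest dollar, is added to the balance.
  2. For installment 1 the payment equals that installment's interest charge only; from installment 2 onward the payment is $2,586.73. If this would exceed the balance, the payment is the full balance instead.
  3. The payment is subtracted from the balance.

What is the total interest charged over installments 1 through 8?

Installment 1: opening $15,394.95; interest $139.00 → $15,533.95; payment $139.00; balance $15,394.95
Installment 2: opening $15,394.95; interest $139.00 → $15,533.95; payment $2,586.73; balance $12,947.22
Installment 3: opening $12,947.22; interest $139.00 → $13,086.22; payment $2,586.73; balance $10,499.49
Installment 4: opening $10,499.49; interest $139.00 → $10,638.49; payment $2,586.73; balance $8,051.76
Installment 5: opening $8,051.76; interest $139.00 → $8,190.76; payment $2,586.73; balance $5,604.03
Installment 6: opening $5,604.03; interest $139.00 → $5,743.03; payment $2,586.73; balance $3,156.30
Installment 7: opening $3,156.30; interest $139.00 → $3,295.30; payment $2,586.73; balance $708.57
Installment 8: opening $708.57; interest $139.00 → $847.57; payment $847.57; balance $0.00
Total interest: $139.00 + $139.00 + $139.00 + $139.00 + $139.00 + $139.00 + $139.00 + $139.00 = $1,112.00

$1,112.00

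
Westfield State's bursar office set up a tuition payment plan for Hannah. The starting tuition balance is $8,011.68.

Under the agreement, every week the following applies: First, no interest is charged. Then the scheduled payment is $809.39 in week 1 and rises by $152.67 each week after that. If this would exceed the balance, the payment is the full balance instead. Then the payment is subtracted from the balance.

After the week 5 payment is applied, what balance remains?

$2,438.03

Week 1: opening $8,011.68; payment $809.39; balance $7,202.29
Week 2: opening $7,202.29; payment $962.06; balance $6,240.23
Week 3: opening $6,240.23; payment $1,114.73; balance $5,125.50
Week 4: opening $5,125.50; payment $1,267.40; balance $3,858.10
Week 5: opening $3,858.10; payment $1,420.07; balance $2,438.03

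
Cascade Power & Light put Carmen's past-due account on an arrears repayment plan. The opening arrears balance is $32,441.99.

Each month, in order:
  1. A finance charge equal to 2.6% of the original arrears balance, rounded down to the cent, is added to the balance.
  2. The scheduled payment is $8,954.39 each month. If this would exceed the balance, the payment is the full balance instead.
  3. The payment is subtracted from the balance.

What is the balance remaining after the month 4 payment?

Month 1: $32,441.99 +$843.49 interest = $33,285.48; pay $8,954.39 → $24,331.09
Month 2: $24,331.09 +$843.49 interest = $25,174.58; pay $8,954.39 → $16,220.19
Month 3: $16,220.19 +$843.49 interest = $17,063.68; pay $8,954.39 → $8,109.29
Month 4: $8,109.29 +$843.49 interest = $8,952.78; pay $8,952.78 → $0.00

$0.00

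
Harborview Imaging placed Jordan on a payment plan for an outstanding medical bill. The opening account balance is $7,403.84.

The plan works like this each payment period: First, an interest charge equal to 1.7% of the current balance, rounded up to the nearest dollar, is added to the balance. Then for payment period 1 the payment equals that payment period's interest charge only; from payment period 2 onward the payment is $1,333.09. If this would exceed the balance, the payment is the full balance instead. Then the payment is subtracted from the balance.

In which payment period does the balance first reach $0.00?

Payment period 1: opening $7,403.84; interest $126.00 → $7,529.84; payment $126.00; balance $7,403.84
Payment period 2: opening $7,403.84; interest $126.00 → $7,529.84; payment $1,333.09; balance $6,196.75
Payment period 3: opening $6,196.75; interest $106.00 → $6,302.75; payment $1,333.09; balance $4,969.66
Payment period 4: opening $4,969.66; interest $85.00 → $5,054.66; payment $1,333.09; balance $3,721.57
Payment period 5: opening $3,721.57; interest $64.00 → $3,785.57; payment $1,333.09; balance $2,452.48
Payment period 6: opening $2,452.48; interest $42.00 → $2,494.48; payment $1,333.09; balance $1,161.39
Payment period 7: opening $1,161.39; interest $20.00 → $1,181.39; payment $1,181.39; balance $0.00
Balance reaches $0.00 in payment period 7.

7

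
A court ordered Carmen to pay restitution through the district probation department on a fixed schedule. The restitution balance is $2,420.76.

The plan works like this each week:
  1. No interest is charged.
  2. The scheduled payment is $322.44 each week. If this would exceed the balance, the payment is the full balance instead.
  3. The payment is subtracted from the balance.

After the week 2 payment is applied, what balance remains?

$1,775.88

Week 1: $2,420.76 − $322.44 → $2,098.32
Week 2: $2,098.32 − $322.44 → $1,775.88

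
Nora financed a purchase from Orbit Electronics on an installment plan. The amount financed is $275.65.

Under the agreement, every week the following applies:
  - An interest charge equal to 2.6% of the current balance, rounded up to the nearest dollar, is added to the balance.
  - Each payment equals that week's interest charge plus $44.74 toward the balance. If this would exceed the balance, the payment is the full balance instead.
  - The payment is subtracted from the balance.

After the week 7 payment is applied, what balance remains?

$0.00

Week 1: opening $275.65; interest $8.00 → $283.65; payment $52.74; balance $230.91
Week 2: opening $230.91; interest $7.00 → $237.91; payment $51.74; balance $186.17
Week 3: opening $186.17; interest $5.00 → $191.17; payment $49.74; balance $141.43
Week 4: opening $141.43; interest $4.00 → $145.43; payment $48.74; balance $96.69
Week 5: opening $96.69; interest $3.00 → $99.69; payment $47.74; balance $51.95
Week 6: opening $51.95; interest $2.00 → $53.95; payment $46.74; balance $7.21
Week 7: opening $7.21; interest $1.00 → $8.21; payment $8.21; balance $0.00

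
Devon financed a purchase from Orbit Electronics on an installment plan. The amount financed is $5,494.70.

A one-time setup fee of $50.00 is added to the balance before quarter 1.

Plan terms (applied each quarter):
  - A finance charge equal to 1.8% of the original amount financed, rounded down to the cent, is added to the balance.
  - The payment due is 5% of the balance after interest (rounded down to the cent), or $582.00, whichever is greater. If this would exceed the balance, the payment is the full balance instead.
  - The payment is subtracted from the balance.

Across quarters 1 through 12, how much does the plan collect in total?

Quarter 1: $5,544.70 +$98.90 interest = $5,643.60; pay $582.00 → $5,061.60
Quarter 2: $5,061.60 +$98.90 interest = $5,160.50; pay $582.00 → $4,578.50
Quarter 3: $4,578.50 +$98.90 interest = $4,677.40; pay $582.00 → $4,095.40
Quarter 4: $4,095.40 +$98.90 interest = $4,194.30; pay $582.00 → $3,612.30
Quarter 5: $3,612.30 +$98.90 interest = $3,711.20; pay $582.00 → $3,129.20
Quarter 6: $3,129.20 +$98.90 interest = $3,228.10; pay $582.00 → $2,646.10
Quarter 7: $2,646.10 +$98.90 interest = $2,745.00; pay $582.00 → $2,163.00
Quarter 8: $2,163.00 +$98.90 interest = $2,261.90; pay $582.00 → $1,679.90
Quarter 9: $1,679.90 +$98.90 interest = $1,778.80; pay $582.00 → $1,196.80
Quarter 10: $1,196.80 +$98.90 interest = $1,295.70; pay $582.00 → $713.70
Quarter 11: $713.70 +$98.90 interest = $812.60; pay $582.00 → $230.60
Quarter 12: $230.60 +$98.90 interest = $329.50; pay $329.50 → $0.00
Total paid: $6,731.50

$6,731.50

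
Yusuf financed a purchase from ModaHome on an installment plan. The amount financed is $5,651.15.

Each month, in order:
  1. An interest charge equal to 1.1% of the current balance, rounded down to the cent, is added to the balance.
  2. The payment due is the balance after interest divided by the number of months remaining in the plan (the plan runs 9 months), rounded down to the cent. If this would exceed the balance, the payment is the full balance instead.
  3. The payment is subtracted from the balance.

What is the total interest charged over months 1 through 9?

$320.06

Month 1: $5,651.15 +$62.16 interest = $5,713.31; pay $634.81 → $5,078.50
Month 2: $5,078.50 +$55.86 interest = $5,134.36; pay $641.79 → $4,492.57
Month 3: $4,492.57 +$49.41 interest = $4,541.98; pay $648.85 → $3,893.13
Month 4: $3,893.13 +$42.82 interest = $3,935.95; pay $655.99 → $3,279.96
Month 5: $3,279.96 +$36.07 interest = $3,316.03; pay $663.20 → $2,652.83
Month 6: $2,652.83 +$29.18 interest = $2,682.01; pay $670.50 → $2,011.51
Month 7: $2,011.51 +$22.12 interest = $2,033.63; pay $677.87 → $1,355.76
Month 8: $1,355.76 +$14.91 interest = $1,370.67; pay $685.33 → $685.34
Month 9: $685.34 +$7.53 interest = $692.87; pay $692.87 → $0.00
Total interest: $62.16 + $55.86 + $49.41 + $42.82 + $36.07 + $29.18 + $22.12 + $14.91 + $7.53 = $320.06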